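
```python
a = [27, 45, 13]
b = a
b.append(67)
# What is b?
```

After line 1: a = [27, 45, 13]
After line 2 (b = a is an alias, same object): a = [27, 45, 13], b = [27, 45, 13]
After line 3 (b.append mutates the shared list): a = [27, 45, 13, 67], b = [27, 45, 13, 67]

[27, 45, 13, 67]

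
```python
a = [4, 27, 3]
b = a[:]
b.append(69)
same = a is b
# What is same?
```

After line 1: a = [4, 27, 3]
After line 2 (b = a[:] is a shallow copy, new object): a = [4, 27, 3], b = [4, 27, 3]
After line 3 (append only mutates b): a = [4, 27, 3], b = [4, 27, 3, 69]
After line 4 (same = a is b; different objects -> False): same = False

False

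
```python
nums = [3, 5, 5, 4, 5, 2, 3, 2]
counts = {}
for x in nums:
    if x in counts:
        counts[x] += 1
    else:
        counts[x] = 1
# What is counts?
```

Initial: counts = {}, nums = [3, 5, 5, 4, 5, 2, 3, 2]
See 3: counts = {3: 1}
See 5: counts = {3: 1, 5: 1}
See 5: counts = {3: 1, 5: 2}
See 4: counts = {3: 1, 5: 2, 4: 1}
See 5: counts = {3: 1, 5: 3, 4: 1}
See 2: counts = {3: 1, 5: 3, 4: 1, 2: 1}
See 3: counts = {3: 2, 5: 3, 4: 1, 2: 1}
See 2: counts = {3: 2, 5: 3, 4: 1, 2: 2}

{3: 2, 5: 3, 4: 1, 2: 2}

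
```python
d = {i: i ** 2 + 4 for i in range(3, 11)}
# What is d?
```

{3: 13, 4: 20, 5: 29, 6: 40, 7: 53, 8: 68, 9: 85, 10: 104}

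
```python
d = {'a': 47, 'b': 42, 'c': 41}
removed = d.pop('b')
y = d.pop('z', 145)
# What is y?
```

After line 1: d = {'a': 47, 'b': 42, 'c': 41}
After line 2 (pop 'b' returns 42): d = {'a': 47, 'c': 41}, removed = 42
After line 3 (pop 'z' missing, returns default 145): d = {'a': 47, 'c': 41}, y = 145

145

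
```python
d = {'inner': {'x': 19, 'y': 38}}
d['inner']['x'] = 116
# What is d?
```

After line 1: d = {'inner': {'x': 19, 'y': 38}}
After line 2 (inner x overwritten): d = {'inner': {'x': 116, 'y': 38}}

{'inner': {'x': 116, 'y': 38}}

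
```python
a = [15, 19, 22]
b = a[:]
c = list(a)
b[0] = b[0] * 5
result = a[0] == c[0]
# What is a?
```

After line 1: a = [15, 19, 22]
After line 2 (b = a[:], copy): a = [15, 19, 22], b = [15, 19, 22]
After line 3 (c = list(a) is a copy, new object): c = [15, 19, 22]
After line 4 (b[0] = 15 * 5 = 75; only b mutates (copy)): a = [15, 19, 22], b = [75, 19, 22], c = [15, 19, 22]
After line 5 (a[0] = 15, c[0] = 15; result = True)

[15, 19, 22]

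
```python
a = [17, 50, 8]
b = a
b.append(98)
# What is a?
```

After line 1: a = [17, 50, 8]
After line 2 (b = a is an alias, same object): a = [17, 50, 8], b = [17, 50, 8]
After line 3 (b.append mutates the shared list): a = [17, 50, 8, 98], b = [17, 50, 8, 98]

[17, 50, 8, 98]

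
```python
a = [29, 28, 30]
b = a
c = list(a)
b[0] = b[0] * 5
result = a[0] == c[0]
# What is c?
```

After line 1: a = [29, 28, 30]
After line 2 (b = a, alias): a = [29, 28, 30], b = [29, 28, 30]
After line 3 (c = list(a) is a copy, new object): c = [29, 28, 30]
After line 4 (b[0] = 29 * 5 = 145; mutates shared a/b): a = b = [145, 28, 30], c = [29, 28, 30]
After line 5 (a[0] = 145, c[0] = 29; result = False)

[29, 28, 30]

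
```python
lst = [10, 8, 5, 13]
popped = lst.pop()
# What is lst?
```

[10, 8, 5]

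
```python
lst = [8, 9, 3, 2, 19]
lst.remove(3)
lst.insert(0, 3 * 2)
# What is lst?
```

After line 1: lst = [8, 9, 3, 2, 19]
After line 2 (remove first 3): lst = [8, 9, 2, 19]
After line 3 (insert 6 at index 0): lst = [6, 8, 9, 2, 19]

[6, 8, 9, 2, 19]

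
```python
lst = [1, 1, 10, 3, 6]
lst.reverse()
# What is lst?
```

[6, 3, 10, 1, 1]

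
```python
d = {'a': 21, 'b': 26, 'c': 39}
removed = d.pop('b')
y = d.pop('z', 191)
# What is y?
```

After line 1: d = {'a': 21, 'b': 26, 'c': 39}
After line 2 (pop 'b' returns 26): d = {'a': 21, 'c': 39}, removed = 26
After line 3 (pop 'z' missing, returns default 191): d = {'a': 21, 'c': 39}, y = 191

191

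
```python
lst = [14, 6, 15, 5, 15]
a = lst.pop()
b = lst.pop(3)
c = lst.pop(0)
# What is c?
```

After line 1: lst = [14, 6, 15, 5, 15]
After line 2 (pop() -> a = 15): lst = [14, 6, 15, 5]
After line 3 (pop(3) -> b = 5): lst = [14, 6, 15]
After line 4 (pop(0) -> c = 14): lst = [6, 15]

14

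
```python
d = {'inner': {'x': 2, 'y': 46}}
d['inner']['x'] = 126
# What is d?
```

After line 1: d = {'inner': {'x': 2, 'y': 46}}
After line 2 (inner x overwritten): d = {'inner': {'x': 126, 'y': 46}}

{'inner': {'x': 126, 'y': 46}}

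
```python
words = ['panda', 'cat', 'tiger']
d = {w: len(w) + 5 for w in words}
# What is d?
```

{'panda': 10, 'cat': 8, 'tiger': 10}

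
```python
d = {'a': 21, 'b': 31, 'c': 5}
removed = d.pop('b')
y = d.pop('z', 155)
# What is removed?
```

After line 1: d = {'a': 21, 'b': 31, 'c': 5}
After line 2 (pop 'b' returns 31): d = {'a': 21, 'c': 5}, removed = 31
After line 3 (pop 'z' missing, returns default 155): d = {'a': 21, 'c': 5}, y = 155

31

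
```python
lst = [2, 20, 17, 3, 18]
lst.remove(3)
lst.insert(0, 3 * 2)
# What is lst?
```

After line 1: lst = [2, 20, 17, 3, 18]
After line 2 (remove first 3): lst = [2, 20, 17, 18]
After line 3 (insert 6 at index 0): lst = [6, 2, 20, 17, 18]

[6, 2, 20, 17, 18]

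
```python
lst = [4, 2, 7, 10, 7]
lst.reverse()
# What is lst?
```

[7, 10, 7, 2, 4]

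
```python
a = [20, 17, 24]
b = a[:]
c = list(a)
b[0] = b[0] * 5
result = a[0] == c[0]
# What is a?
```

After line 1: a = [20, 17, 24]
After line 2 (b = a[:], copy): a = [20, 17, 24], b = [20, 17, 24]
After line 3 (c = list(a) is a copy, new object): c = [20, 17, 24]
After line 4 (b[0] = 20 * 5 = 100; only b mutates (copy)): a = [20, 17, 24], b = [100, 17, 24], c = [20, 17, 24]
After line 5 (a[0] = 20, c[0] = 20; result = True)

[20, 17, 24]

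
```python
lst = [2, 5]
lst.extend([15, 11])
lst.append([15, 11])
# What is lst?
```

After line 1: lst = [2, 5]
After line 2 (extend unpacks [15, 11]): lst = [2, 5, 15, 11]
After line 3 (append adds [15, 11] as single element): lst = [2, 5, 15, 11, [15, 11]]

[2, 5, 15, 11, [15, 11]]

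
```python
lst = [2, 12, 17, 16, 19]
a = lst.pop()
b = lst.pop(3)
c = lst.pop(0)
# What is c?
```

After line 1: lst = [2, 12, 17, 16, 19]
After line 2 (pop() -> a = 19): lst = [2, 12, 17, 16]
After line 3 (pop(3) -> b = 16): lst = [2, 12, 17]
After line 4 (pop(0) -> c = 2): lst = [12, 17]

2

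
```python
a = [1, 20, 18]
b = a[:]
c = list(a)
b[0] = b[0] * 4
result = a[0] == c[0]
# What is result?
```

After line 1: a = [1, 20, 18]
After line 2 (b = a[:], copy): a = [1, 20, 18], b = [1, 20, 18]
After line 3 (c = list(a) is a copy, new object): c = [1, 20, 18]
After line 4 (b[0] = 1 * 4 = 4; only b mutates (copy)): a = [1, 20, 18], b = [4, 20, 18], c = [1, 20, 18]
After line 5 (a[0] = 1, c[0] = 1; result = True)

True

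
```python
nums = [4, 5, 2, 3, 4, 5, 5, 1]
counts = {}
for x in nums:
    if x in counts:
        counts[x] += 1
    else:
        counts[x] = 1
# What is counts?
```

Initial: counts = {}, nums = [4, 5, 2, 3, 4, 5, 5, 1]
See 4: counts = {4: 1}
See 5: counts = {4: 1, 5: 1}
See 2: counts = {4: 1, 5: 1, 2: 1}
See 3: counts = {4: 1, 5: 1, 2: 1, 3: 1}
See 4: counts = {4: 2, 5: 1, 2: 1, 3: 1}
See 5: counts = {4: 2, 5: 2, 2: 1, 3: 1}
See 5: counts = {4: 2, 5: 3, 2: 1, 3: 1}
See 1: counts = {4: 2, 5: 3, 2: 1, 3: 1, 1: 1}

{4: 2, 5: 3, 2: 1, 3: 1, 1: 1}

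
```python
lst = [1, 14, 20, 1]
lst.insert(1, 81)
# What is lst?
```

[1, 81, 14, 20, 1]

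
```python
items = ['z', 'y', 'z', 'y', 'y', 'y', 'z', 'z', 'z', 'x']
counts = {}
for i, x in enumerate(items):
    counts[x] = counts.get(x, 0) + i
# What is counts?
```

Initial: counts = {}, items = ['z', 'y', 'z', 'y', 'y', 'y', 'z', 'z', 'z', 'x']
i=0, x='z': counts = {'z': 0}
i=1, x='y': counts = {'z': 0, 'y': 1}
i=2, x='z': counts = {'z': 2, 'y': 1}
i=3, x='y': counts = {'z': 2, 'y': 4}
i=4, x='y': counts = {'z': 2, 'y': 8}
i=5, x='y': counts = {'z': 2, 'y': 13}
i=6, x='z': counts = {'z': 8, 'y': 13}
i=7, x='z': counts = {'z': 15, 'y': 13}
i=8, x='z': counts = {'z': 23, 'y': 13}
i=9, x='x': counts = {'z': 23, 'y': 13, 'x': 9}

{'z': 23, 'y': 13, 'x': 9}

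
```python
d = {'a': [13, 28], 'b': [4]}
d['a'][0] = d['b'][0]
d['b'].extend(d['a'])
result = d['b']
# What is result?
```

After line 1: d = {'a': [13, 28], 'b': [4]}
After line 2 (a[0] = b[0] = 4): d = {'a': [4, 28], 'b': [4]}
After line 3 (b.extend(a) appends [4, 28]): d = {'a': [4, 28], 'b': [4, 4, 28]}
After line 4: result = d['b'] = [4, 4, 28]

[4, 4, 28]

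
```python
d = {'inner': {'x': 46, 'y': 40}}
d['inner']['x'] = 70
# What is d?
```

After line 1: d = {'inner': {'x': 46, 'y': 40}}
After line 2 (inner x overwritten): d = {'inner': {'x': 70, 'y': 40}}

{'inner': {'x': 70, 'y': 40}}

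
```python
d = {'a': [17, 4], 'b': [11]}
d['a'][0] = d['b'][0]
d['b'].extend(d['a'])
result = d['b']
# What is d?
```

After line 1: d = {'a': [17, 4], 'b': [11]}
After line 2 (a[0] = b[0] = 11): d = {'a': [11, 4], 'b': [11]}
After line 3 (b.extend(a) appends [11, 4]): d = {'a': [11, 4], 'b': [11, 11, 4]}
After line 4: result = d['b'] = [11, 11, 4]

{'a': [11, 4], 'b': [11, 11, 4]}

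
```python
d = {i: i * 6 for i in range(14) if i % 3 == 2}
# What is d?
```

{2: 12, 5: 30, 8: 48, 11: 66}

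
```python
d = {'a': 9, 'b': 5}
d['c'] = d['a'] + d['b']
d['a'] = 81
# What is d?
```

After line 1: d = {'a': 9, 'b': 5}
After line 2 (d['c'] = 9 + 5): d = {'a': 9, 'b': 5, 'c': 14}
After line 3: d = {'a': 81, 'b': 5, 'c': 14}

{'a': 81, 'b': 5, 'c': 14}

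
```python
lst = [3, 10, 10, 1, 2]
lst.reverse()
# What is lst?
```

[2, 1, 10, 10, 3]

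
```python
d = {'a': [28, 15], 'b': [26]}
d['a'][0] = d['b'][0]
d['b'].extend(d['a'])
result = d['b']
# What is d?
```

After line 1: d = {'a': [28, 15], 'b': [26]}
After line 2 (a[0] = b[0] = 26): d = {'a': [26, 15], 'b': [26]}
After line 3 (b.extend(a) appends [26, 15]): d = {'a': [26, 15], 'b': [26, 26, 15]}
After line 4: result = d['b'] = [26, 26, 15]

{'a': [26, 15], 'b': [26, 26, 15]}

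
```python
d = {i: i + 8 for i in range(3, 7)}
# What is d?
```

{3: 11, 4: 12, 5: 13, 6: 14}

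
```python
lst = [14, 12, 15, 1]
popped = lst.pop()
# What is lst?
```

[14, 12, 15]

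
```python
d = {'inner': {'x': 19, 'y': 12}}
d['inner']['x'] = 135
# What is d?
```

After line 1: d = {'inner': {'x': 19, 'y': 12}}
After line 2 (inner x overwritten): d = {'inner': {'x': 135, 'y': 12}}

{'inner': {'x': 135, 'y': 12}}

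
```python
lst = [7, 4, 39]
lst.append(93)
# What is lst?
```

[7, 4, 39, 93]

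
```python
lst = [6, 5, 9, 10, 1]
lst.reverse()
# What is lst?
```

[1, 10, 9, 5, 6]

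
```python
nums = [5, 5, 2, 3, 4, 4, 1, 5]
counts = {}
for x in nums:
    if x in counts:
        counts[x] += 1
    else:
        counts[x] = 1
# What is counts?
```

Initial: counts = {}, nums = [5, 5, 2, 3, 4, 4, 1, 5]
See 5: counts = {5: 1}
See 5: counts = {5: 2}
See 2: counts = {5: 2, 2: 1}
See 3: counts = {5: 2, 2: 1, 3: 1}
See 4: counts = {5: 2, 2: 1, 3: 1, 4: 1}
See 4: counts = {5: 2, 2: 1, 3: 1, 4: 2}
See 1: counts = {5: 2, 2: 1, 3: 1, 4: 2, 1: 1}
See 5: counts = {5: 3, 2: 1, 3: 1, 4: 2, 1: 1}

{5: 3, 2: 1, 3: 1, 4: 2, 1: 1}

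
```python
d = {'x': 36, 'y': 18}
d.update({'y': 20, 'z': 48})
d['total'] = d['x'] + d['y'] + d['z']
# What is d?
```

After line 1: d = {'x': 36, 'y': 18}
After line 2 (y overwritten, z added): d = {'x': 36, 'y': 20, 'z': 48}
After line 3 (total = 36 + 20 + 48 = 104): d = {'x': 36, 'y': 20, 'z': 48, 'total': 104}

{'x': 36, 'y': 20, 'z': 48, 'total': 104}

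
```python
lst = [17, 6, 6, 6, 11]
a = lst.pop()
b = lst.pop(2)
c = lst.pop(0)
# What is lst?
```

After line 1: lst = [17, 6, 6, 6, 11]
After line 2 (pop() -> a = 11): lst = [17, 6, 6, 6]
After line 3 (pop(2) -> b = 6): lst = [17, 6, 6]
After line 4 (pop(0) -> c = 17): lst = [6, 6]

[6, 6]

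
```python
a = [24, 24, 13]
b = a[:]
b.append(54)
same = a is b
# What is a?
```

After line 1: a = [24, 24, 13]
After line 2 (b = a[:] is a shallow copy, new object): a = [24, 24, 13], b = [24, 24, 13]
After line 3 (append only mutates b): a = [24, 24, 13], b = [24, 24, 13, 54]
After line 4 (same = a is b; different objects -> False): same = False

[24, 24, 13]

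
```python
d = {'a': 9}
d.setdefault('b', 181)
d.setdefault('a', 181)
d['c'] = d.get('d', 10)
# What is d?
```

After line 1: d = {'a': 9}
After line 2 (setdefault adds 'b'=181): d = {'a': 9, 'b': 181}
After line 3 (setdefault 'a' no-op, already exists): d = {'a': 9, 'b': 181}
After line 4 (get('d', 10) returns default since 'd' not in d): d = {'a': 9, 'b': 181, 'c': 10}

{'a': 9, 'b': 181, 'c': 10}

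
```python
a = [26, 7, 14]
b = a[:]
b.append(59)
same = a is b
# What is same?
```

After line 1: a = [26, 7, 14]
After line 2 (b = a[:] is a shallow copy, new object): a = [26, 7, 14], b = [26, 7, 14]
After line 3 (append only mutates b): a = [26, 7, 14], b = [26, 7, 14, 59]
After line 4 (same = a is b; different objects -> False): same = False

False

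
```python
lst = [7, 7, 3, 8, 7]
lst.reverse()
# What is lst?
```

[7, 8, 3, 7, 7]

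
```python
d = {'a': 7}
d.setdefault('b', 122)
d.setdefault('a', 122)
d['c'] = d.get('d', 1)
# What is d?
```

After line 1: d = {'a': 7}
After line 2 (setdefault adds 'b'=122): d = {'a': 7, 'b': 122}
After line 3 (setdefault 'a' no-op, already exists): d = {'a': 7, 'b': 122}
After line 4 (get('d', 1) returns default since 'd' not in d): d = {'a': 7, 'b': 122, 'c': 1}

{'a': 7, 'b': 122, 'c': 1}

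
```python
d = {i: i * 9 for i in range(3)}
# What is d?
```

{0: 0, 1: 9, 2: 18}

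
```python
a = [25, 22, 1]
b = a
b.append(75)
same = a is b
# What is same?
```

After line 1: a = [25, 22, 1]
After line 2 (b = a is an alias, same object): a = [25, 22, 1], b = [25, 22, 1]
After line 3 (b.append mutates the shared list): a = [25, 22, 1, 75], b = [25, 22, 1, 75]
After line 4 (same = a is b; same object -> True): same = True

True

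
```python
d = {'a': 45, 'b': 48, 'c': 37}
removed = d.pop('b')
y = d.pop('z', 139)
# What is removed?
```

After line 1: d = {'a': 45, 'b': 48, 'c': 37}
After line 2 (pop 'b' returns 48): d = {'a': 45, 'c': 37}, removed = 48
After line 3 (pop 'z' missing, returns default 139): d = {'a': 45, 'c': 37}, y = 139

48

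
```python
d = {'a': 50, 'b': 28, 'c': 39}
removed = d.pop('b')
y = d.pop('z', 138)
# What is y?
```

After line 1: d = {'a': 50, 'b': 28, 'c': 39}
After line 2 (pop 'b' returns 28): d = {'a': 50, 'c': 39}, removed = 28
After line 3 (pop 'z' missing, returns default 138): d = {'a': 50, 'c': 39}, y = 138

138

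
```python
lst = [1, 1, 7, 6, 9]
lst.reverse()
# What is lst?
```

[9, 6, 7, 1, 1]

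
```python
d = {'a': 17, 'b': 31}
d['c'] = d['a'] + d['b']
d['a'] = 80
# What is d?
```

After line 1: d = {'a': 17, 'b': 31}
After line 2 (d['c'] = 17 + 31): d = {'a': 17, 'b': 31, 'c': 48}
After line 3: d = {'a': 80, 'b': 31, 'c': 48}

{'a': 80, 'b': 31, 'c': 48}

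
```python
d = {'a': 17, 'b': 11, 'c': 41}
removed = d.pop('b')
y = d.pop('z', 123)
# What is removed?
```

After line 1: d = {'a': 17, 'b': 11, 'c': 41}
After line 2 (pop 'b' returns 11): d = {'a': 17, 'c': 41}, removed = 11
After line 3 (pop 'z' missing, returns default 123): d = {'a': 17, 'c': 41}, y = 123

11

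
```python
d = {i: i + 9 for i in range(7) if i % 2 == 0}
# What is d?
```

{0: 9, 2: 11, 4: 13, 6: 15}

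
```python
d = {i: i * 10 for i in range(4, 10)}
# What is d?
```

{4: 40, 5: 50, 6: 60, 7: 70, 8: 80, 9: 90}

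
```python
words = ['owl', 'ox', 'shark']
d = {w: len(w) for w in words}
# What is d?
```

{'owl': 3, 'ox': 2, 'shark': 5}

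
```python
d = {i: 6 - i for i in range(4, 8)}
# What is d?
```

{4: 2, 5: 1, 6: 0, 7: -1}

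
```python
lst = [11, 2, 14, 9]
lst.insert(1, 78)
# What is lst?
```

[11, 78, 2, 14, 9]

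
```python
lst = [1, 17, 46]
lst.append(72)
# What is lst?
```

[1, 17, 46, 72]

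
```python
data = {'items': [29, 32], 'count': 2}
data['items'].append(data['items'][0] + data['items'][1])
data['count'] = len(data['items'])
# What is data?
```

After line 1: data = {'items': [29, 32], 'count': 2}
After line 2 (append 29 + 32 = 61): data = {'items': [29, 32, 61], 'count': 2}
After line 3 (count = len(items) = 3): data = {'items': [29, 32, 61], 'count': 3}

{'items': [29, 32, 61], 'count': 3}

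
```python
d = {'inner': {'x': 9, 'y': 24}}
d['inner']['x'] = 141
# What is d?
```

After line 1: d = {'inner': {'x': 9, 'y': 24}}
After line 2 (inner x overwritten): d = {'inner': {'x': 141, 'y': 24}}

{'inner': {'x': 141, 'y': 24}}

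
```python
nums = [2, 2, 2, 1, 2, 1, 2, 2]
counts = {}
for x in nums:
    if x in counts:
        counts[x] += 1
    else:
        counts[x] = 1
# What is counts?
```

Initial: counts = {}, nums = [2, 2, 2, 1, 2, 1, 2, 2]
See 2: counts = {2: 1}
See 2: counts = {2: 2}
See 2: counts = {2: 3}
See 1: counts = {2: 3, 1: 1}
See 2: counts = {2: 4, 1: 1}
See 1: counts = {2: 4, 1: 2}
See 2: counts = {2: 5, 1: 2}
See 2: counts = {2: 6, 1: 2}

{2: 6, 1: 2}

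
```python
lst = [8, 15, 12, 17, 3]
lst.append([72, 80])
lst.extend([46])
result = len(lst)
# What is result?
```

After line 1: lst = [8, 15, 12, 17, 3]
After line 2 (append adds [72, 80] as single element): lst = [8, 15, 12, 17, 3, [72, 80]]
After line 3 (extend unpacks [46], adds 46): lst = [8, 15, 12, 17, 3, [72, 80], 46]
After line 4: result = len(lst) = 7

7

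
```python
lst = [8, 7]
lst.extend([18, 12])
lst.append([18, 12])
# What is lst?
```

After line 1: lst = [8, 7]
After line 2 (extend unpacks [18, 12]): lst = [8, 7, 18, 12]
After line 3 (append adds [18, 12] as single element): lst = [8, 7, 18, 12, [18, 12]]

[8, 7, 18, 12, [18, 12]]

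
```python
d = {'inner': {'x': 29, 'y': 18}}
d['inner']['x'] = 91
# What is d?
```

After line 1: d = {'inner': {'x': 29, 'y': 18}}
After line 2 (inner x overwritten): d = {'inner': {'x': 91, 'y': 18}}

{'inner': {'x': 91, 'y': 18}}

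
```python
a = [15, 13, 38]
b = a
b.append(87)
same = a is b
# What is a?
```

After line 1: a = [15, 13, 38]
After line 2 (b = a is an alias, same object): a = [15, 13, 38], b = [15, 13, 38]
After line 3 (b.append mutates the shared list): a = [15, 13, 38, 87], b = [15, 13, 38, 87]
After line 4 (same = a is b; same object -> True): same = True

[15, 13, 38, 87]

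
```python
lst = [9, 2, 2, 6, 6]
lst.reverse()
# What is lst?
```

[6, 6, 2, 2, 9]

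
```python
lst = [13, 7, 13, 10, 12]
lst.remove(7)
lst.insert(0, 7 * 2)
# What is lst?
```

After line 1: lst = [13, 7, 13, 10, 12]
After line 2 (remove first 7): lst = [13, 13, 10, 12]
After line 3 (insert 14 at index 0): lst = [14, 13, 13, 10, 12]

[14, 13, 13, 10, 12]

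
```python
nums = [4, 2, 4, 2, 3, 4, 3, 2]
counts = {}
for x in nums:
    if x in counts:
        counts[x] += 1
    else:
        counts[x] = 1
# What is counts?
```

Initial: counts = {}, nums = [4, 2, 4, 2, 3, 4, 3, 2]
See 4: counts = {4: 1}
See 2: counts = {4: 1, 2: 1}
See 4: counts = {4: 2, 2: 1}
See 2: counts = {4: 2, 2: 2}
See 3: counts = {4: 2, 2: 2, 3: 1}
See 4: counts = {4: 3, 2: 2, 3: 1}
See 3: counts = {4: 3, 2: 2, 3: 2}
See 2: counts = {4: 3, 2: 3, 3: 2}

{4: 3, 2: 3, 3: 2}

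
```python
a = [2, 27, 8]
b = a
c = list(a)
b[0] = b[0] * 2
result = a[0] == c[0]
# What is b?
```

After line 1: a = [2, 27, 8]
After line 2 (b = a, alias): a = [2, 27, 8], b = [2, 27, 8]
After line 3 (c = list(a) is a copy, new object): c = [2, 27, 8]
After line 4 (b[0] = 2 * 2 = 4; mutates shared a/b): a = b = [4, 27, 8], c = [2, 27, 8]
After line 5 (a[0] = 4, c[0] = 2; result = False)

[4, 27, 8]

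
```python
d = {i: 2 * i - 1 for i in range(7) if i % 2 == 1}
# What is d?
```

{1: 1, 3: 5, 5: 9}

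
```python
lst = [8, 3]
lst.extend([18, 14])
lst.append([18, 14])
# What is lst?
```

After line 1: lst = [8, 3]
After line 2 (extend unpacks [18, 14]): lst = [8, 3, 18, 14]
After line 3 (append adds [18, 14] as single element): lst = [8, 3, 18, 14, [18, 14]]

[8, 3, 18, 14, [18, 14]]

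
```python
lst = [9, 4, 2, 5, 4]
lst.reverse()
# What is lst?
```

[4, 5, 2, 4, 9]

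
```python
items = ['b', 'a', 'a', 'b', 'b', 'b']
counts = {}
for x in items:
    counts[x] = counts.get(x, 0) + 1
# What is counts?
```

Initial: counts = {}, items = ['b', 'a', 'a', 'b', 'b', 'b']
See 'b': counts = {'b': 1}
See 'a': counts = {'b': 1, 'a': 1}
See 'a': counts = {'b': 1, 'a': 2}
See 'b': counts = {'b': 2, 'a': 2}
See 'b': counts = {'b': 3, 'a': 2}
See 'b': counts = {'b': 4, 'a': 2}

{'b': 4, 'a': 2}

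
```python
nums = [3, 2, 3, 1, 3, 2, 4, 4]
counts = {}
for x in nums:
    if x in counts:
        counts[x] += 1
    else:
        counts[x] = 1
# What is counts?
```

Initial: counts = {}, nums = [3, 2, 3, 1, 3, 2, 4, 4]
See 3: counts = {3: 1}
See 2: counts = {3: 1, 2: 1}
See 3: counts = {3: 2, 2: 1}
See 1: counts = {3: 2, 2: 1, 1: 1}
See 3: counts = {3: 3, 2: 1, 1: 1}
See 2: counts = {3: 3, 2: 2, 1: 1}
See 4: counts = {3: 3, 2: 2, 1: 1, 4: 1}
See 4: counts = {3: 3, 2: 2, 1: 1, 4: 2}

{3: 3, 2: 2, 1: 1, 4: 2}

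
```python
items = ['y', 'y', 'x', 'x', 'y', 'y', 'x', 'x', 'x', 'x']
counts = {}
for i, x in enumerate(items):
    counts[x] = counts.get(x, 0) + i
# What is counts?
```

Initial: counts = {}, items = ['y', 'y', 'x', 'x', 'y', 'y', 'x', 'x', 'x', 'x']
i=0, x='y': counts = {'y': 0}
i=1, x='y': counts = {'y': 1}
i=2, x='x': counts = {'y': 1, 'x': 2}
i=3, x='x': counts = {'y': 1, 'x': 5}
i=4, x='y': counts = {'y': 5, 'x': 5}
i=5, x='y': counts = {'y': 10, 'x': 5}
i=6, x='x': counts = {'y': 10, 'x': 11}
i=7, x='x': counts = {'y': 10, 'x': 18}
i=8, x='x': counts = {'y': 10, 'x': 26}
i=9, x='x': counts = {'y': 10, 'x': 35}

{'y': 10, 'x': 35}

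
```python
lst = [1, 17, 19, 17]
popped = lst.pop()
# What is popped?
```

17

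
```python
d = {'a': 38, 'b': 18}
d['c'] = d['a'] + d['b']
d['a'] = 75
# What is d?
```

After line 1: d = {'a': 38, 'b': 18}
After line 2 (d['c'] = 38 + 18): d = {'a': 38, 'b': 18, 'c': 56}
After line 3: d = {'a': 75, 'b': 18, 'c': 56}

{'a': 75, 'b': 18, 'c': 56}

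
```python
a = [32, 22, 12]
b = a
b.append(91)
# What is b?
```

After line 1: a = [32, 22, 12]
After line 2 (b = a is an alias, same object): a = [32, 22, 12], b = [32, 22, 12]
After line 3 (b.append mutates the shared list): a = [32, 22, 12, 91], b = [32, 22, 12, 91]

[32, 22, 12, 91]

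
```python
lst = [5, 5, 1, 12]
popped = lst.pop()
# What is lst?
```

[5, 5, 1]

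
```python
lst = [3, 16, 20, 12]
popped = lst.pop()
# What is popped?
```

12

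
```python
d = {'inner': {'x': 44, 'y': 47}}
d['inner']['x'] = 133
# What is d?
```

After line 1: d = {'inner': {'x': 44, 'y': 47}}
After line 2 (inner x overwritten): d = {'inner': {'x': 133, 'y': 47}}

{'inner': {'x': 133, 'y': 47}}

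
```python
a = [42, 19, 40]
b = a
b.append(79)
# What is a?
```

After line 1: a = [42, 19, 40]
After line 2 (b = a is an alias, same object): a = [42, 19, 40], b = [42, 19, 40]
After line 3 (b.append mutates the shared list): a = [42, 19, 40, 79], b = [42, 19, 40, 79]

[42, 19, 40, 79]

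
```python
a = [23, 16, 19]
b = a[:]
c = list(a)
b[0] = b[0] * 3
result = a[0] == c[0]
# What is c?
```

After line 1: a = [23, 16, 19]
After line 2 (b = a[:], copy): a = [23, 16, 19], b = [23, 16, 19]
After line 3 (c = list(a) is a copy, new object): c = [23, 16, 19]
After line 4 (b[0] = 23 * 3 = 69; only b mutates (copy)): a = [23, 16, 19], b = [69, 16, 19], c = [23, 16, 19]
After line 5 (a[0] = 23, c[0] = 23; result = True)

[23, 16, 19]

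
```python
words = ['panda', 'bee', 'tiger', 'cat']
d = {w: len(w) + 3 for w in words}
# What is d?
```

{'panda': 8, 'bee': 6, 'tiger': 8, 'cat': 6}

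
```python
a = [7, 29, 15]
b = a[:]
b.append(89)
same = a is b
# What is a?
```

After line 1: a = [7, 29, 15]
After line 2 (b = a[:] is a shallow copy, new object): a = [7, 29, 15], b = [7, 29, 15]
After line 3 (append only mutates b): a = [7, 29, 15], b = [7, 29, 15, 89]
After line 4 (same = a is b; different objects -> False): same = False

[7, 29, 15]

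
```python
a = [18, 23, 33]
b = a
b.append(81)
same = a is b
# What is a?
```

After line 1: a = [18, 23, 33]
After line 2 (b = a is an alias, same object): a = [18, 23, 33], b = [18, 23, 33]
After line 3 (b.append mutates the shared list): a = [18, 23, 33, 81], b = [18, 23, 33, 81]
After line 4 (same = a is b; same object -> True): same = True

[18, 23, 33, 81]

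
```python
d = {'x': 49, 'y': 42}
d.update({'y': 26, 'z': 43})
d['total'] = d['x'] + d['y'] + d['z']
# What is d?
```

After line 1: d = {'x': 49, 'y': 42}
After line 2 (y overwritten, z added): d = {'x': 49, 'y': 26, 'z': 43}
After line 3 (total = 49 + 26 + 43 = 118): d = {'x': 49, 'y': 26, 'z': 43, 'total': 118}

{'x': 49, 'y': 26, 'z': 43, 'total': 118}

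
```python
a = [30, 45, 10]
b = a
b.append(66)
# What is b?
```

After line 1: a = [30, 45, 10]
After line 2 (b = a is an alias, same object): a = [30, 45, 10], b = [30, 45, 10]
After line 3 (b.append mutates the shared list): a = [30, 45, 10, 66], b = [30, 45, 10, 66]

[30, 45, 10, 66]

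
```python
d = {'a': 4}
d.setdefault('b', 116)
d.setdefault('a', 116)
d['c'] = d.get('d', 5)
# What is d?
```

After line 1: d = {'a': 4}
After line 2 (setdefault adds 'b'=116): d = {'a': 4, 'b': 116}
After line 3 (setdefault 'a' no-op, already exists): d = {'a': 4, 'b': 116}
After line 4 (get('d', 5) returns default since 'd' not in d): d = {'a': 4, 'b': 116, 'c': 5}

{'a': 4, 'b': 116, 'c': 5}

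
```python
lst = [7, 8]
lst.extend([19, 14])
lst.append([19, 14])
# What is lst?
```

After line 1: lst = [7, 8]
After line 2 (extend unpacks [19, 14]): lst = [7, 8, 19, 14]
After line 3 (append adds [19, 14] as single element): lst = [7, 8, 19, 14, [19, 14]]

[7, 8, 19, 14, [19, 14]]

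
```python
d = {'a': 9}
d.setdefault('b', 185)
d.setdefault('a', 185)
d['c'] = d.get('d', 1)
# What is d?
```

After line 1: d = {'a': 9}
After line 2 (setdefault adds 'b'=185): d = {'a': 9, 'b': 185}
After line 3 (setdefault 'a' no-op, already exists): d = {'a': 9, 'b': 185}
After line 4 (get('d', 1) returns default since 'd' not in d): d = {'a': 9, 'b': 185, 'c': 1}

{'a': 9, 'b': 185, 'c': 1}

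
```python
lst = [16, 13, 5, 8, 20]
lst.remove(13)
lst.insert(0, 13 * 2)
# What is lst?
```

After line 1: lst = [16, 13, 5, 8, 20]
After line 2 (remove first 13): lst = [16, 5, 8, 20]
After line 3 (insert 26 at index 0): lst = [26, 16, 5, 8, 20]

[26, 16, 5, 8, 20]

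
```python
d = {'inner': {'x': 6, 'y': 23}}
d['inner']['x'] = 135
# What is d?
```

After line 1: d = {'inner': {'x': 6, 'y': 23}}
After line 2 (inner x overwritten): d = {'inner': {'x': 135, 'y': 23}}

{'inner': {'x': 135, 'y': 23}}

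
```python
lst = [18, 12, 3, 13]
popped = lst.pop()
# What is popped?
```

13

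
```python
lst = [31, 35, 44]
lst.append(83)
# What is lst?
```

[31, 35, 44, 83]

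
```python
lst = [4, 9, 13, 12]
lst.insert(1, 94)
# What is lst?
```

[4, 94, 9, 13, 12]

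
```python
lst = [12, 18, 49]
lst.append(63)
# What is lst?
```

[12, 18, 49, 63]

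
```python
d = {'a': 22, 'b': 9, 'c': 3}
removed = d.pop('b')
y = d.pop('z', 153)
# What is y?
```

After line 1: d = {'a': 22, 'b': 9, 'c': 3}
After line 2 (pop 'b' returns 9): d = {'a': 22, 'c': 3}, removed = 9
After line 3 (pop 'z' missing, returns default 153): d = {'a': 22, 'c': 3}, y = 153

153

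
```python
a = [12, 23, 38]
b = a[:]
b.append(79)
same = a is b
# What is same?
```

After line 1: a = [12, 23, 38]
After line 2 (b = a[:] is a shallow copy, new object): a = [12, 23, 38], b = [12, 23, 38]
After line 3 (append only mutates b): a = [12, 23, 38], b = [12, 23, 38, 79]
After line 4 (same = a is b; different objects -> False): same = False

False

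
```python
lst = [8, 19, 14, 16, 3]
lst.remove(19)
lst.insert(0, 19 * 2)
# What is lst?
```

After line 1: lst = [8, 19, 14, 16, 3]
After line 2 (remove first 19): lst = [8, 14, 16, 3]
After line 3 (insert 38 at index 0): lst = [38, 8, 14, 16, 3]

[38, 8, 14, 16, 3]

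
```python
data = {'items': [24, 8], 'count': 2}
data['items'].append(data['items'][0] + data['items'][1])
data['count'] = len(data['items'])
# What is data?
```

After line 1: data = {'items': [24, 8], 'count': 2}
After line 2 (append 24 + 8 = 32): data = {'items': [24, 8, 32], 'count': 2}
After line 3 (count = len(items) = 3): data = {'items': [24, 8, 32], 'count': 3}

{'items': [24, 8, 32], 'count': 3}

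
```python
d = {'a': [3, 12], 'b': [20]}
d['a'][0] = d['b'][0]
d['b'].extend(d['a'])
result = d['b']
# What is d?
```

After line 1: d = {'a': [3, 12], 'b': [20]}
After line 2 (a[0] = b[0] = 20): d = {'a': [20, 12], 'b': [20]}
After line 3 (b.extend(a) appends [20, 12]): d = {'a': [20, 12], 'b': [20, 20, 12]}
After line 4: result = d['b'] = [20, 20, 12]

{'a': [20, 12], 'b': [20, 20, 12]}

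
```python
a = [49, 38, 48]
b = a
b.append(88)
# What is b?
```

After line 1: a = [49, 38, 48]
After line 2 (b = a is an alias, same object): a = [49, 38, 48], b = [49, 38, 48]
After line 3 (b.append mutates the shared list): a = [49, 38, 48, 88], b = [49, 38, 48, 88]

[49, 38, 48, 88]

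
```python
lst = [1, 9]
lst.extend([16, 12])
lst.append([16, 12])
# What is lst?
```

After line 1: lst = [1, 9]
After line 2 (extend unpacks [16, 12]): lst = [1, 9, 16, 12]
After line 3 (append adds [16, 12] as single element): lst = [1, 9, 16, 12, [16, 12]]

[1, 9, 16, 12, [16, 12]]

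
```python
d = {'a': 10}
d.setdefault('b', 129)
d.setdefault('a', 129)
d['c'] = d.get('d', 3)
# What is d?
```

After line 1: d = {'a': 10}
After line 2 (setdefault adds 'b'=129): d = {'a': 10, 'b': 129}
After line 3 (setdefault 'a' no-op, already exists): d = {'a': 10, 'b': 129}
After line 4 (get('d', 3) returns default since 'd' not in d): d = {'a': 10, 'b': 129, 'c': 3}

{'a': 10, 'b': 129, 'c': 3}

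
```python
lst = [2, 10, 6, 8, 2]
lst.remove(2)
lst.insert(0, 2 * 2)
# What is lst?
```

After line 1: lst = [2, 10, 6, 8, 2]
After line 2 (remove first 2): lst = [10, 6, 8, 2]
After line 3 (insert 4 at index 0): lst = [4, 10, 6, 8, 2]

[4, 10, 6, 8, 2]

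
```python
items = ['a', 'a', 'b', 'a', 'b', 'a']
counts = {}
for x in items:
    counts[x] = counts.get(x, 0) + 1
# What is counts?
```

Initial: counts = {}, items = ['a', 'a', 'b', 'a', 'b', 'a']
See 'a': counts = {'a': 1}
See 'a': counts = {'a': 2}
See 'b': counts = {'a': 2, 'b': 1}
See 'a': counts = {'a': 3, 'b': 1}
See 'b': counts = {'a': 3, 'b': 2}
See 'a': counts = {'a': 4, 'b': 2}

{'a': 4, 'b': 2}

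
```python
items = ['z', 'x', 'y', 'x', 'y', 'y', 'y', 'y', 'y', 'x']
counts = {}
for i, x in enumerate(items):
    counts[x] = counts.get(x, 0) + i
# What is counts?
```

Initial: counts = {}, items = ['z', 'x', 'y', 'x', 'y', 'y', 'y', 'y', 'y', 'x']
i=0, x='z': counts = {'z': 0}
i=1, x='x': counts = {'z': 0, 'x': 1}
i=2, x='y': counts = {'z': 0, 'x': 1, 'y': 2}
i=3, x='x': counts = {'z': 0, 'x': 4, 'y': 2}
i=4, x='y': counts = {'z': 0, 'x': 4, 'y': 6}
i=5, x='y': counts = {'z': 0, 'x': 4, 'y': 11}
i=6, x='y': counts = {'z': 0, 'x': 4, 'y': 17}
i=7, x='y': counts = {'z': 0, 'x': 4, 'y': 24}
i=8, x='y': counts = {'z': 0, 'x': 4, 'y': 32}
i=9, x='x': counts = {'z': 0, 'x': 13, 'y': 32}

{'z': 0, 'x': 13, 'y': 32}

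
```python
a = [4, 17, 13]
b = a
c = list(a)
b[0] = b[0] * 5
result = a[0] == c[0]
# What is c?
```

After line 1: a = [4, 17, 13]
After line 2 (b = a, alias): a = [4, 17, 13], b = [4, 17, 13]
After line 3 (c = list(a) is a copy, new object): c = [4, 17, 13]
After line 4 (b[0] = 4 * 5 = 20; mutates shared a/b): a = b = [20, 17, 13], c = [4, 17, 13]
After line 5 (a[0] = 20, c[0] = 4; result = False)

[4, 17, 13]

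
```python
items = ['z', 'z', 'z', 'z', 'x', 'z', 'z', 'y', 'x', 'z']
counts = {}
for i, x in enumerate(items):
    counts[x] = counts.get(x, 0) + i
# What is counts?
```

Initial: counts = {}, items = ['z', 'z', 'z', 'z', 'x', 'z', 'z', 'y', 'x', 'z']
i=0, x='z': counts = {'z': 0}
i=1, x='z': counts = {'z': 1}
i=2, x='z': counts = {'z': 3}
i=3, x='z': counts = {'z': 6}
i=4, x='x': counts = {'z': 6, 'x': 4}
i=5, x='z': counts = {'z': 11, 'x': 4}
i=6, x='z': counts = {'z': 17, 'x': 4}
i=7, x='y': counts = {'z': 17, 'x': 4, 'y': 7}
i=8, x='x': counts = {'z': 17, 'x': 12, 'y': 7}
i=9, x='z': counts = {'z': 26, 'x': 12, 'y': 7}

{'z': 26, 'x': 12, 'y': 7}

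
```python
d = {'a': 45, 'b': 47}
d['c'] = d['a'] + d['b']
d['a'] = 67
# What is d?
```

After line 1: d = {'a': 45, 'b': 47}
After line 2 (d['c'] = 45 + 47): d = {'a': 45, 'b': 47, 'c': 92}
After line 3: d = {'a': 67, 'b': 47, 'c': 92}

{'a': 67, 'b': 47, 'c': 92}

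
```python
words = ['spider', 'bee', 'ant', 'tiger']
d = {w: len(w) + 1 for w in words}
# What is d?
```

{'spider': 7, 'bee': 4, 'ant': 4, 'tiger': 6}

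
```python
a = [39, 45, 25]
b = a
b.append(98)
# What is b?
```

After line 1: a = [39, 45, 25]
After line 2 (b = a is an alias, same object): a = [39, 45, 25], b = [39, 45, 25]
After line 3 (b.append mutates the shared list): a = [39, 45, 25, 98], b = [39, 45, 25, 98]

[39, 45, 25, 98]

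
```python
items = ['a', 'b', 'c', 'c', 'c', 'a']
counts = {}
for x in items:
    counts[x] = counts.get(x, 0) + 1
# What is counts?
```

Initial: counts = {}, items = ['a', 'b', 'c', 'c', 'c', 'a']
See 'a': counts = {'a': 1}
See 'b': counts = {'a': 1, 'b': 1}
See 'c': counts = {'a': 1, 'b': 1, 'c': 1}
See 'c': counts = {'a': 1, 'b': 1, 'c': 2}
See 'c': counts = {'a': 1, 'b': 1, 'c': 3}
See 'a': counts = {'a': 2, 'b': 1, 'c': 3}

{'a': 2, 'b': 1, 'c': 3}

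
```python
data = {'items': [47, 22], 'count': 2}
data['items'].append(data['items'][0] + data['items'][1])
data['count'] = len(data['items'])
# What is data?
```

After line 1: data = {'items': [47, 22], 'count': 2}
After line 2 (append 47 + 22 = 69): data = {'items': [47, 22, 69], 'count': 2}
After line 3 (count = len(items) = 3): data = {'items': [47, 22, 69], 'count': 3}

{'items': [47, 22, 69], 'count': 3}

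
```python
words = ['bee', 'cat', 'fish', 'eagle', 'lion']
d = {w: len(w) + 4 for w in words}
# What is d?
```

{'bee': 7, 'cat': 7, 'fish': 8, 'eagle': 9, 'lion': 8}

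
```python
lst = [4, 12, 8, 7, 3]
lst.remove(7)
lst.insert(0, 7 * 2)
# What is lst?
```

After line 1: lst = [4, 12, 8, 7, 3]
After line 2 (remove first 7): lst = [4, 12, 8, 3]
After line 3 (insert 14 at index 0): lst = [14, 4, 12, 8, 3]

[14, 4, 12, 8, 3]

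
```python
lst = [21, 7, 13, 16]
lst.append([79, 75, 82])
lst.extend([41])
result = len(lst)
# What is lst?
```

After line 1: lst = [21, 7, 13, 16]
After line 2 (append adds [79, 75, 82] as single element): lst = [21, 7, 13, 16, [79, 75, 82]]
After line 3 (extend unpacks [41], adds 41): lst = [21, 7, 13, 16, [79, 75, 82], 41]
After line 4: result = len(lst) = 6

[21, 7, 13, 16, [79, 75, 82], 41]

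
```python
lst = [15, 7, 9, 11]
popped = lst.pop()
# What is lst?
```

[15, 7, 9]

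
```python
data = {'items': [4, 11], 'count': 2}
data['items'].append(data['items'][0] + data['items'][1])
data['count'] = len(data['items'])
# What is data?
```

After line 1: data = {'items': [4, 11], 'count': 2}
After line 2 (append 4 + 11 = 15): data = {'items': [4, 11, 15], 'count': 2}
After line 3 (count = len(items) = 3): data = {'items': [4, 11, 15], 'count': 3}

{'items': [4, 11, 15], 'count': 3}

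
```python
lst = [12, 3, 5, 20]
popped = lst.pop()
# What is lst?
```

[12, 3, 5]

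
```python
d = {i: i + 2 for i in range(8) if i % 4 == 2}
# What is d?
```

{2: 4, 6: 8}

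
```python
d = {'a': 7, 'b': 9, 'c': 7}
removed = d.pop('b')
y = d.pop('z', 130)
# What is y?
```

After line 1: d = {'a': 7, 'b': 9, 'c': 7}
After line 2 (pop 'b' returns 9): d = {'a': 7, 'c': 7}, removed = 9
After line 3 (pop 'z' missing, returns default 130): d = {'a': 7, 'c': 7}, y = 130

130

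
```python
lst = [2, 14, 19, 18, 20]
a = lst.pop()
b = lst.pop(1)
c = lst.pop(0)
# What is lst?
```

After line 1: lst = [2, 14, 19, 18, 20]
After line 2 (pop() -> a = 20): lst = [2, 14, 19, 18]
After line 3 (pop(1) -> b = 14): lst = [2, 19, 18]
After line 4 (pop(0) -> c = 2): lst = [19, 18]

[19, 18]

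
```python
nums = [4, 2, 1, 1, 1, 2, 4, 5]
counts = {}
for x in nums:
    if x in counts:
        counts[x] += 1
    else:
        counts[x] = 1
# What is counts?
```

Initial: counts = {}, nums = [4, 2, 1, 1, 1, 2, 4, 5]
See 4: counts = {4: 1}
See 2: counts = {4: 1, 2: 1}
See 1: counts = {4: 1, 2: 1, 1: 1}
See 1: counts = {4: 1, 2: 1, 1: 2}
See 1: counts = {4: 1, 2: 1, 1: 3}
See 2: counts = {4: 1, 2: 2, 1: 3}
See 4: counts = {4: 2, 2: 2, 1: 3}
See 5: counts = {4: 2, 2: 2, 1: 3, 5: 1}

{4: 2, 2: 2, 1: 3, 5: 1}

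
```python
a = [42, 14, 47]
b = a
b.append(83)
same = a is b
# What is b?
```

After line 1: a = [42, 14, 47]
After line 2 (b = a is an alias, same object): a = [42, 14, 47], b = [42, 14, 47]
After line 3 (b.append mutates the shared list): a = [42, 14, 47, 83], b = [42, 14, 47, 83]
After line 4 (same = a is b; same object -> True): same = True

[42, 14, 47, 83]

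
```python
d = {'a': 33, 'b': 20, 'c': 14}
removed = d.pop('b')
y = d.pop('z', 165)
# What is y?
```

After line 1: d = {'a': 33, 'b': 20, 'c': 14}
After line 2 (pop 'b' returns 20): d = {'a': 33, 'c': 14}, removed = 20
After line 3 (pop 'z' missing, returns default 165): d = {'a': 33, 'c': 14}, y = 165

165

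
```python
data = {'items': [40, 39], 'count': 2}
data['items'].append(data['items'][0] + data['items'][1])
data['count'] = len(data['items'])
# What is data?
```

After line 1: data = {'items': [40, 39], 'count': 2}
After line 2 (append 40 + 39 = 79): data = {'items': [40, 39, 79], 'count': 2}
After line 3 (count = len(items) = 3): data = {'items': [40, 39, 79], 'count': 3}

{'items': [40, 39, 79], 'count': 3}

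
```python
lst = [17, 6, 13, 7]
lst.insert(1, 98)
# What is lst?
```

[17, 98, 6, 13, 7]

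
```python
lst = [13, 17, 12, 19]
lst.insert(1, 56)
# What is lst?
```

[13, 56, 17, 12, 19]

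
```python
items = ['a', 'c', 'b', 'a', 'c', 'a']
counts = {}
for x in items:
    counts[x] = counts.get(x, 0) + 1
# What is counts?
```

Initial: counts = {}, items = ['a', 'c', 'b', 'a', 'c', 'a']
See 'a': counts = {'a': 1}
See 'c': counts = {'a': 1, 'c': 1}
See 'b': counts = {'a': 1, 'c': 1, 'b': 1}
See 'a': counts = {'a': 2, 'c': 1, 'b': 1}
See 'c': counts = {'a': 2, 'c': 2, 'b': 1}
See 'a': counts = {'a': 3, 'c': 2, 'b': 1}

{'a': 3, 'c': 2, 'b': 1}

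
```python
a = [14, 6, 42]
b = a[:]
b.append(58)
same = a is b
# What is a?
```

After line 1: a = [14, 6, 42]
After line 2 (b = a[:] is a shallow copy, new object): a = [14, 6, 42], b = [14, 6, 42]
After line 3 (append only mutates b): a = [14, 6, 42], b = [14, 6, 42, 58]
After line 4 (same = a is b; different objects -> False): same = False

[14, 6, 42]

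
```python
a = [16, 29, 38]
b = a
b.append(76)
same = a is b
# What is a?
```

After line 1: a = [16, 29, 38]
After line 2 (b = a is an alias, same object): a = [16, 29, 38], b = [16, 29, 38]
After line 3 (b.append mutates the shared list): a = [16, 29, 38, 76], b = [16, 29, 38, 76]
After line 4 (same = a is b; same object -> True): same = True

[16, 29, 38, 76]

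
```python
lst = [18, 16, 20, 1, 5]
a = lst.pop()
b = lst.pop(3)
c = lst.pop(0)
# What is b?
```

After line 1: lst = [18, 16, 20, 1, 5]
After line 2 (pop() -> a = 5): lst = [18, 16, 20, 1]
After line 3 (pop(3) -> b = 1): lst = [18, 16, 20]
After line 4 (pop(0) -> c = 18): lst = [16, 20]

1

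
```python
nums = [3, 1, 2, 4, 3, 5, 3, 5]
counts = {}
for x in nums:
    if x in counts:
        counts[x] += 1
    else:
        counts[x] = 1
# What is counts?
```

Initial: counts = {}, nums = [3, 1, 2, 4, 3, 5, 3, 5]
See 3: counts = {3: 1}
See 1: counts = {3: 1, 1: 1}
See 2: counts = {3: 1, 1: 1, 2: 1}
See 4: counts = {3: 1, 1: 1, 2: 1, 4: 1}
See 3: counts = {3: 2, 1: 1, 2: 1, 4: 1}
See 5: counts = {3: 2, 1: 1, 2: 1, 4: 1, 5: 1}
See 3: counts = {3: 3, 1: 1, 2: 1, 4: 1, 5: 1}
See 5: counts = {3: 3, 1: 1, 2: 1, 4: 1, 5: 2}

{3: 3, 1: 1, 2: 1, 4: 1, 5: 2}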